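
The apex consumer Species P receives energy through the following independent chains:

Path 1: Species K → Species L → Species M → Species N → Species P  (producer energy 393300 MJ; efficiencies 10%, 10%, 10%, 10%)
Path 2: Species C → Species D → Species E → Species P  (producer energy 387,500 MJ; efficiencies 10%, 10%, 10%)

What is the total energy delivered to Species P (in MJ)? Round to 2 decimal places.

Path 1: 393300 × 0.1 × 0.1 × 0.1 × 0.1 = 39.33 MJ
Path 2: 387500 × 0.1 × 0.1 × 0.1 = 387.5 MJ
Total at Species P: 39.33 + 387.5 = 426.83 MJ

426.83 MJ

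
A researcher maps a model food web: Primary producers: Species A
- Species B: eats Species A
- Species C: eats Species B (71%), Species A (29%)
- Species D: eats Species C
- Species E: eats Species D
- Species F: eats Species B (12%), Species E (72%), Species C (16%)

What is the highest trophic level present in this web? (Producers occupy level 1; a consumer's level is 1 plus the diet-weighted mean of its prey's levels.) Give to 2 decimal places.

Species B: 1 + 1 = 2
Species C: 1 + (0.71×2 + 0.29×1) = 2.71
Species D: 1 + 2.71 = 3.71
Species E: 1 + 3.71 = 4.71
Species F: 1 + (0.12×2 + 0.72×4.71 + 0.16×2.71) = 5.0648

5.06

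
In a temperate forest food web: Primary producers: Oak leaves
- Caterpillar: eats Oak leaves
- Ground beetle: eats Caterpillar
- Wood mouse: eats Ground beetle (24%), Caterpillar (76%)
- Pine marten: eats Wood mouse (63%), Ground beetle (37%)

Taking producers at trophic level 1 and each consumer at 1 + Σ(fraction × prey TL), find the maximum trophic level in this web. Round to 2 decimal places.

Caterpillar: 1 + 1 = 2
Ground beetle: 1 + 2 = 3
Wood mouse: 1 + (0.24×3 + 0.76×2) = 3.24
Pine marten: 1 + (0.63×3.24 + 0.37×3) = 4.1512

4.15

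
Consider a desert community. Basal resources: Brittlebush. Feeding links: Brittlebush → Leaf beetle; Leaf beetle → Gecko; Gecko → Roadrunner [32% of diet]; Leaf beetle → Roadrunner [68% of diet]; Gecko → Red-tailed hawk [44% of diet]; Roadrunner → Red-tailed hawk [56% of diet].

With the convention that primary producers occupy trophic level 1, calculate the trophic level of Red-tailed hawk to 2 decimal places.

4.18

Leaf beetle: 1 + 1 = 2
Gecko: 1 + 2 = 3
Roadrunner: 1 + (0.32×3 + 0.68×2) = 3.32
Red-tailed hawk: 1 + (0.44×3 + 0.56×3.32) = 4.1792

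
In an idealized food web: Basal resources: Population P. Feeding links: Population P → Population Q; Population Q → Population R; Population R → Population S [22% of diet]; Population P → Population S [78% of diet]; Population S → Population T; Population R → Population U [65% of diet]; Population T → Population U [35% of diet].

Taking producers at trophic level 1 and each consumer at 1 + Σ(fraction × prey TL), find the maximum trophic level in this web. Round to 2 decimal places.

Population Q: 1 + 1 = 2
Population R: 1 + 2 = 3
Population S: 1 + (0.22×3 + 0.78×1) = 2.44
Population T: 1 + 2.44 = 3.44
Population U: 1 + (0.65×3 + 0.35×3.44) = 4.154

4.15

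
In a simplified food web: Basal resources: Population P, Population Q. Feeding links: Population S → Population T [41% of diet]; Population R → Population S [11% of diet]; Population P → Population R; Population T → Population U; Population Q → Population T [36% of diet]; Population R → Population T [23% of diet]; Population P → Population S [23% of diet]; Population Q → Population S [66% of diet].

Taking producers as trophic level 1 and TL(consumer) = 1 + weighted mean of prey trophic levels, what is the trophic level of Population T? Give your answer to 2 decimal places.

Population R: 1 + 1 = 2
Population S: 1 + (0.11×2 + 0.23×1 + 0.66×1) = 2.11
Population T: 1 + (0.23×2 + 0.41×2.11 + 0.36×1) = 2.6851
Population U: 1 + 2.6851 = 3.6851

2.69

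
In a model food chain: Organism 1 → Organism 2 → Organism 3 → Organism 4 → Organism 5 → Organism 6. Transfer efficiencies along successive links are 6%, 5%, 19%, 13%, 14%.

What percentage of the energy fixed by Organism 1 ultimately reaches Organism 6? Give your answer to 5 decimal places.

0.00104%

Product of link efficiencies: 0.06 × 0.05 × 0.19 × 0.13 × 0.14 = 0.000010374
As a percentage: 0.000010374 × 100 = 0.00104%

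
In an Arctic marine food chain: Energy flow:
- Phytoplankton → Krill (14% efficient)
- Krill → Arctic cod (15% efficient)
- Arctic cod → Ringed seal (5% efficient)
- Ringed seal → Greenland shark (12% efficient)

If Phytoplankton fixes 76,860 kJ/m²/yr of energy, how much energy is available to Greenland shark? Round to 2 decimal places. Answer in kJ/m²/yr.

Krill: 76860 × 0.14 = 10760.4 kJ/m²/yr
Arctic cod: 10760.4 × 0.15 = 1614.06 kJ/m²/yr
Ringed seal: 1614.06 × 0.05 = 80.703 kJ/m²/yr
Greenland shark: 80.703 × 0.12 = 9.68436 kJ/m²/yr

9.68 kJ/m²/yr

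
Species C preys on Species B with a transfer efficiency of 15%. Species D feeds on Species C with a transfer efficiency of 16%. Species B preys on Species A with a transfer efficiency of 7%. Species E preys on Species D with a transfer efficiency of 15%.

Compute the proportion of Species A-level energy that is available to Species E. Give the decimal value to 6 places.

Product of link efficiencies: 0.07 × 0.15 × 0.16 × 0.15 = 0.000252

0.000252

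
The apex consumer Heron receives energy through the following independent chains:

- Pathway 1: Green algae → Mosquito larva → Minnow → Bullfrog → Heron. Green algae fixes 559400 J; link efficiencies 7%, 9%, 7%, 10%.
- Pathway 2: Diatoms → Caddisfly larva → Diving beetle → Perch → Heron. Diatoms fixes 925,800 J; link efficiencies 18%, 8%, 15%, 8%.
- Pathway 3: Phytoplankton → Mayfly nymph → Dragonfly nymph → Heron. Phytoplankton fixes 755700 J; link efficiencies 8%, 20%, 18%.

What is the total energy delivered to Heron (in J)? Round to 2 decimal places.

2361.06 J

Pathway 1: 559400 × 0.07 × 0.09 × 0.07 × 0.1 = 24.66954 J
Pathway 2: 925800 × 0.18 × 0.08 × 0.15 × 0.08 = 159.97824 J
Pathway 3: 755700 × 0.08 × 0.2 × 0.18 = 2176.416 J
Total at Heron: 24.66954 + 159.97824 + 2176.416 = 2361.06378 J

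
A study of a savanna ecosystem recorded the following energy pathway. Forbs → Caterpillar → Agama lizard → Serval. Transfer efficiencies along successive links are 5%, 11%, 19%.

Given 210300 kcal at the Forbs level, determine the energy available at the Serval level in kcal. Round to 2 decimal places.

Caterpillar: 210300 × 0.05 = 10515 kcal
Agama lizard: 10515 × 0.11 = 1156.65 kcal
Serval: 1156.65 × 0.19 = 219.7635 kcal

219.76 kcal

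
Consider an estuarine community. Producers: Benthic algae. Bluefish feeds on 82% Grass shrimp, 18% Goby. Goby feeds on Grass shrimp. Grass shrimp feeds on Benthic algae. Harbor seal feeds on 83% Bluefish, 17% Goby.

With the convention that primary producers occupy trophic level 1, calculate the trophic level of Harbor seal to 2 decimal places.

Grass shrimp: 1 + 1 = 2
Goby: 1 + 2 = 3
Bluefish: 1 + (0.82×2 + 0.18×3) = 3.18
Harbor seal: 1 + (0.83×3.18 + 0.17×3) = 4.1494

4.15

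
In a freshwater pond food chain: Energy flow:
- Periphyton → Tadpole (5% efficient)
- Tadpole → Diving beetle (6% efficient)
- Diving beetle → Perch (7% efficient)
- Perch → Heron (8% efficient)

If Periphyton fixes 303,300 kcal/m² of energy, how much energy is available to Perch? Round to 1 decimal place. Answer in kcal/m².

63.7 kcal/m²

Tadpole: 303300 × 0.05 = 15165 kcal/m²
Diving beetle: 15165 × 0.06 = 909.9 kcal/m²
Perch: 909.9 × 0.07 = 63.693 kcal/m²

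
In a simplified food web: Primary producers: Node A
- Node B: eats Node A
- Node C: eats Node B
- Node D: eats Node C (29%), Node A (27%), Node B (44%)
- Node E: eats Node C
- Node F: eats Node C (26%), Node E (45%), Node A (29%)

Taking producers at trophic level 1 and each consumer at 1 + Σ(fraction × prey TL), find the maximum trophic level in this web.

4

Node B: 1 + 1 = 2
Node C: 1 + 2 = 3
Node D: 1 + (0.29×3 + 0.27×1 + 0.44×2) = 3.02
Node E: 1 + 3 = 4
Node F: 1 + (0.26×3 + 0.45×4 + 0.29×1) = 3.87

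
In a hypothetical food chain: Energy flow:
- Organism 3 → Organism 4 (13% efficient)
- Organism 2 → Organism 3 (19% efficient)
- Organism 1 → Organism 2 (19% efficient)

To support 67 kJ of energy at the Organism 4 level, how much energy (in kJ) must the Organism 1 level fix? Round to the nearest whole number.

14277 kJ

Cumulative transfer efficiency: 0.19 × 0.19 × 0.13 = 0.004693
Organism 1 energy = 67 / 0.004693 = 14277 kJ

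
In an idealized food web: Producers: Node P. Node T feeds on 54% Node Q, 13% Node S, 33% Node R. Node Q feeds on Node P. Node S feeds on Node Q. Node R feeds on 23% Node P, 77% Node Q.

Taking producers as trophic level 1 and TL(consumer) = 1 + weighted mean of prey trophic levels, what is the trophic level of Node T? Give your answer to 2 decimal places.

3.38

Node Q: 1 + 1 = 2
Node R: 1 + (0.23×1 + 0.77×2) = 2.77
Node S: 1 + 2 = 3
Node T: 1 + (0.54×2 + 0.13×3 + 0.33×2.77) = 3.3841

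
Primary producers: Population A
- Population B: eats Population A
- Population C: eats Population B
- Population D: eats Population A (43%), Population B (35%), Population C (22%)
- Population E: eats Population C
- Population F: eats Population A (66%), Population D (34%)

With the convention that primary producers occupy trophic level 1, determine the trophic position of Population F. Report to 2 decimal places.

2.61

Population B: 1 + 1 = 2
Population C: 1 + 2 = 3
Population D: 1 + (0.43×1 + 0.35×2 + 0.22×3) = 2.79
Population E: 1 + 3 = 4
Population F: 1 + (0.66×1 + 0.34×2.79) = 2.6086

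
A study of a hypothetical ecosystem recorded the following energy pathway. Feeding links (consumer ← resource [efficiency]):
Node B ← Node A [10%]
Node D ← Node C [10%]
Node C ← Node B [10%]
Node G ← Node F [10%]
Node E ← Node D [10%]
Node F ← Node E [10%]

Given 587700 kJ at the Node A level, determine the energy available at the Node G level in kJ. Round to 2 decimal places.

Node B: 587700 × 0.1 = 58770 kJ
Node C: 58770 × 0.1 = 5877 kJ
Node D: 5877 × 0.1 = 587.7 kJ
Node E: 587.7 × 0.1 = 58.77 kJ
Node F: 58.77 × 0.1 = 5.877 kJ
Node G: 5.877 × 0.1 = 0.5877 kJ

0.59 kJ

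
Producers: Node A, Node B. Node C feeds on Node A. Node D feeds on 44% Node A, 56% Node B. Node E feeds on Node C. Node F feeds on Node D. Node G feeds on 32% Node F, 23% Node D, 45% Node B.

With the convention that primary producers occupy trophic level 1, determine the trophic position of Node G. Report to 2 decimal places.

2.87

Node C: 1 + 1 = 2
Node D: 1 + (0.44×1 + 0.56×1) = 2
Node E: 1 + 2 = 3
Node F: 1 + 2 = 3
Node G: 1 + (0.32×3 + 0.23×2 + 0.45×1) = 2.87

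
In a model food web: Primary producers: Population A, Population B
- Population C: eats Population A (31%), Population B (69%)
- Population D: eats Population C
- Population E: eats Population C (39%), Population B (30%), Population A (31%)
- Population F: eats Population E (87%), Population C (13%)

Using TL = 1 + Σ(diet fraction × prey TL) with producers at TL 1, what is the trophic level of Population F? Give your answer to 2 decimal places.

3.34

Population C: 1 + (0.31×1 + 0.69×1) = 2
Population D: 1 + 2 = 3
Population E: 1 + (0.39×2 + 0.3×1 + 0.31×1) = 2.39
Population F: 1 + (0.87×2.39 + 0.13×2) = 3.3393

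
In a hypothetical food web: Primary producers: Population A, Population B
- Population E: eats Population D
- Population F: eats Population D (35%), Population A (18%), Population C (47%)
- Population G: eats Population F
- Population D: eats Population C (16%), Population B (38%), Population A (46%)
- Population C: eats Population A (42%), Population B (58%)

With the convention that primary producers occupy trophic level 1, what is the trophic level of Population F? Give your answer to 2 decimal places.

2.88

Population C: 1 + (0.42×1 + 0.58×1) = 2
Population D: 1 + (0.16×2 + 0.38×1 + 0.46×1) = 2.16
Population E: 1 + 2.16 = 3.16
Population F: 1 + (0.35×2.16 + 0.18×1 + 0.47×2) = 2.876
Population G: 1 + 2.876 = 3.876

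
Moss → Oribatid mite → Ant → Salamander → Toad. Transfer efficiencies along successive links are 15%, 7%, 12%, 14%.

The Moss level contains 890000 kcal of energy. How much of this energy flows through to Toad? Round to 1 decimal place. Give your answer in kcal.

Oribatid mite: 890000 × 0.15 = 133500 kcal
Ant: 133500 × 0.07 = 9345 kcal
Salamander: 9345 × 0.12 = 1121.4 kcal
Toad: 1121.4 × 0.14 = 156.996 kcal

157.0 kcal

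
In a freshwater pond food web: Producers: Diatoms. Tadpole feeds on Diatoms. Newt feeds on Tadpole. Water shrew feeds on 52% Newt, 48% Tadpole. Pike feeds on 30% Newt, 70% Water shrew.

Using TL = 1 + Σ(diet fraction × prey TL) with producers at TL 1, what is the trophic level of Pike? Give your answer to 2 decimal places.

Tadpole: 1 + 1 = 2
Newt: 1 + 2 = 3
Water shrew: 1 + (0.52×3 + 0.48×2) = 3.52
Pike: 1 + (0.3×3 + 0.7×3.52) = 4.364

4.36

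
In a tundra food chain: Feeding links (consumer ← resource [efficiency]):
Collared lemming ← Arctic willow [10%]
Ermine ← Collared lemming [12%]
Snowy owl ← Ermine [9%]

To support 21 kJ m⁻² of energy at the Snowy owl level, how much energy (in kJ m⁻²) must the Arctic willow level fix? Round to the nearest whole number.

19444 kJ m⁻²

Cumulative transfer efficiency: 0.1 × 0.12 × 0.09 = 0.00108
Arctic willow energy = 21 / 0.00108 = 19444 kJ m⁻²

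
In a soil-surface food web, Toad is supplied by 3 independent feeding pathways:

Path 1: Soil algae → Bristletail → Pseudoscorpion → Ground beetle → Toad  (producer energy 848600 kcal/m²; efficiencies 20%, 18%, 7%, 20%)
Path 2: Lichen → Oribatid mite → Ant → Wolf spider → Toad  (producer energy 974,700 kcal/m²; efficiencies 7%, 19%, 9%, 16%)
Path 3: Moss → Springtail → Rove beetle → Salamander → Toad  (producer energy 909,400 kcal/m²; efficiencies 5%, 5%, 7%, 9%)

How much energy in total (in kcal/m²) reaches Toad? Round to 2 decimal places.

Path 1: 848600 × 0.2 × 0.18 × 0.07 × 0.2 = 427.6944 kcal/m²
Path 2: 974700 × 0.07 × 0.19 × 0.09 × 0.16 = 186.674544 kcal/m²
Path 3: 909400 × 0.05 × 0.05 × 0.07 × 0.09 = 14.32305 kcal/m²
Total at Toad: 427.6944 + 186.674544 + 14.32305 = 628.691994 kcal/m²

628.69 kcal/m²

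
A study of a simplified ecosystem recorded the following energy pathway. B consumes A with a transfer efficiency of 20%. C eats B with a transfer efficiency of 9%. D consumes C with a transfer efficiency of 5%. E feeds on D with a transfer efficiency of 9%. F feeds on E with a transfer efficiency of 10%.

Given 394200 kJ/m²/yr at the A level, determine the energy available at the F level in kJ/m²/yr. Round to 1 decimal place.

B: 394200 × 0.2 = 78840 kJ/m²/yr
C: 78840 × 0.09 = 7095.6 kJ/m²/yr
D: 7095.6 × 0.05 = 354.78 kJ/m²/yr
E: 354.78 × 0.09 = 31.9302 kJ/m²/yr
F: 31.9302 × 0.1 = 3.19302 kJ/m²/yr

3.2 kJ/m²/yr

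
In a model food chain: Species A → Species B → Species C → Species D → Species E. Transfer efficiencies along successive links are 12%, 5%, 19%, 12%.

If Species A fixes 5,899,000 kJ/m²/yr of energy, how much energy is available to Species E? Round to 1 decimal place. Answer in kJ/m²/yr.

Species B: 5899000 × 0.12 = 707880 kJ/m²/yr
Species C: 707880 × 0.05 = 35394 kJ/m²/yr
Species D: 35394 × 0.19 = 6724.86 kJ/m²/yr
Species E: 6724.86 × 0.12 = 806.9832 kJ/m²/yr

807.0 kJ/m²/yr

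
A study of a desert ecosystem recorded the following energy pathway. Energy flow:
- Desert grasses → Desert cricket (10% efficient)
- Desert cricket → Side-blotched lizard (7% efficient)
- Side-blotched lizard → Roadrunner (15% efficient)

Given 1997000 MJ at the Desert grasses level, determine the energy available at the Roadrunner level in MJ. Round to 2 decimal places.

Desert cricket: 1997000 × 0.1 = 199700 MJ
Side-blotched lizard: 199700 × 0.07 = 13979 MJ
Roadrunner: 13979 × 0.15 = 2096.85 MJ

2096.85 MJ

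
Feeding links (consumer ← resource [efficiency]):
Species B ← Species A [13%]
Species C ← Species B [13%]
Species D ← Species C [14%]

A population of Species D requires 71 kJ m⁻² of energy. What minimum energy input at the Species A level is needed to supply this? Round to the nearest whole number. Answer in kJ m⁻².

Cumulative transfer efficiency: 0.13 × 0.13 × 0.14 = 0.002366
Species A energy = 71 / 0.002366 = 30008 kJ m⁻²

30008 kJ m⁻²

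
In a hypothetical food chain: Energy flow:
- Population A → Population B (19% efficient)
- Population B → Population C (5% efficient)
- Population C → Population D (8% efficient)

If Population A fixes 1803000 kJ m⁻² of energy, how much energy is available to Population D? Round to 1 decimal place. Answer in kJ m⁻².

1370.3 kJ m⁻²

Population B: 1803000 × 0.19 = 342570 kJ m⁻²
Population C: 342570 × 0.05 = 17128.5 kJ m⁻²
Population D: 17128.5 × 0.08 = 1370.28 kJ m⁻²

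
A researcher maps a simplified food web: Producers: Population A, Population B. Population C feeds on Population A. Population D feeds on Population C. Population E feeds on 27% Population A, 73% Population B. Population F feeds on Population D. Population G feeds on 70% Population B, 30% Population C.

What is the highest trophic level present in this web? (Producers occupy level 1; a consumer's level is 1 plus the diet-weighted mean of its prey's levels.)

4

Population C: 1 + 1 = 2
Population D: 1 + 2 = 3
Population E: 1 + (0.27×1 + 0.73×1) = 2
Population F: 1 + 3 = 4
Population G: 1 + (0.7×1 + 0.3×2) = 2.3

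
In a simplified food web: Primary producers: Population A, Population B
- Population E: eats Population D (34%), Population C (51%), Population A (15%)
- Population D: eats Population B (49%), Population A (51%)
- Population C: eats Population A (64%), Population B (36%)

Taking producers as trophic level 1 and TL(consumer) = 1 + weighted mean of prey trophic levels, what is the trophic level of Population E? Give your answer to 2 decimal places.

2.85

Population C: 1 + (0.64×1 + 0.36×1) = 2
Population D: 1 + (0.49×1 + 0.51×1) = 2
Population E: 1 + (0.34×2 + 0.51×2 + 0.15×1) = 2.85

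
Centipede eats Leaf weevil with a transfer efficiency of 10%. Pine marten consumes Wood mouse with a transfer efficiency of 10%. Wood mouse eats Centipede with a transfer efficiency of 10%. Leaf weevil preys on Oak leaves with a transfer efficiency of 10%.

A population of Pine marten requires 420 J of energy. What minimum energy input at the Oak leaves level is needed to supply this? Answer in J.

4200000 J

Cumulative transfer efficiency: 0.1 × 0.1 × 0.1 × 0.1 = 0.0001
Oak leaves energy = 420 / 0.0001 = 4200000 J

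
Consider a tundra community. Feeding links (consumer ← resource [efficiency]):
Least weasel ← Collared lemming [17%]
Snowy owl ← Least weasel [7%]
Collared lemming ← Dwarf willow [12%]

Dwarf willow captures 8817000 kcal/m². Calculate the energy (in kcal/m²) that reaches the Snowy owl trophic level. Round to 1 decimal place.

12590.7 kcal/m²

Collared lemming: 8817000 × 0.12 = 1058040 kcal/m²
Least weasel: 1058040 × 0.17 = 179866.8 kcal/m²
Snowy owl: 179866.8 × 0.07 = 12590.676 kcal/m²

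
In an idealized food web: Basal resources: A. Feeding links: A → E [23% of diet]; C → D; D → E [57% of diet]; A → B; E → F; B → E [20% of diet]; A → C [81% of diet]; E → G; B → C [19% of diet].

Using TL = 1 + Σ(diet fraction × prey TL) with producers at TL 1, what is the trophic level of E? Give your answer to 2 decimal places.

3.45

B: 1 + 1 = 2
C: 1 + (0.19×2 + 0.81×1) = 2.19
D: 1 + 2.19 = 3.19
E: 1 + (0.57×3.19 + 0.23×1 + 0.2×2) = 3.4483
F: 1 + 3.4483 = 4.4483
G: 1 + 3.4483 = 4.4483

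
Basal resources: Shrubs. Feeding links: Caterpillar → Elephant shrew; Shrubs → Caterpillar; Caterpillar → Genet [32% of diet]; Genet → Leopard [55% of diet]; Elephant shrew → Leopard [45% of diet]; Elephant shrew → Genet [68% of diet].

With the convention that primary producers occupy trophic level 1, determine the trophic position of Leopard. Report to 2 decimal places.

Caterpillar: 1 + 1 = 2
Elephant shrew: 1 + 2 = 3
Genet: 1 + (0.32×2 + 0.68×3) = 3.68
Leopard: 1 + (0.45×3 + 0.55×3.68) = 4.374

4.37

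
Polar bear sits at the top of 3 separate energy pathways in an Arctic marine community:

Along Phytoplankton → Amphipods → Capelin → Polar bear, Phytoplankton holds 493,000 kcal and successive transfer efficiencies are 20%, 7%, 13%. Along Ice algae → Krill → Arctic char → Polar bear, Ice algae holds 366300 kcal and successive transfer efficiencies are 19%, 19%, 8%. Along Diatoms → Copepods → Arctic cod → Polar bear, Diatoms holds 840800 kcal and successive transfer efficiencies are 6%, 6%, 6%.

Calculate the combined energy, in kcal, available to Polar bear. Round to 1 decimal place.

Via Phytoplankton: 493000 × 0.2 × 0.07 × 0.13 = 897.26 kcal
Via Ice algae: 366300 × 0.19 × 0.19 × 0.08 = 1057.8744 kcal
Via Diatoms: 840800 × 0.06 × 0.06 × 0.06 = 181.6128 kcal
Total at Polar bear: 897.26 + 1057.8744 + 181.6128 = 2136.7472 kcal

2136.7 kcal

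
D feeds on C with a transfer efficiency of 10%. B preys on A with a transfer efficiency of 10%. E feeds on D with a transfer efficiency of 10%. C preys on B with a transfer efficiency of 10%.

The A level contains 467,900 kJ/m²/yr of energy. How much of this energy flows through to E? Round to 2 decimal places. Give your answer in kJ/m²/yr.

46.79 kJ/m²/yr

B: 467900 × 0.1 = 46790 kJ/m²/yr
C: 46790 × 0.1 = 4679 kJ/m²/yr
D: 4679 × 0.1 = 467.9 kJ/m²/yr
E: 467.9 × 0.1 = 46.79 kJ/m²/yr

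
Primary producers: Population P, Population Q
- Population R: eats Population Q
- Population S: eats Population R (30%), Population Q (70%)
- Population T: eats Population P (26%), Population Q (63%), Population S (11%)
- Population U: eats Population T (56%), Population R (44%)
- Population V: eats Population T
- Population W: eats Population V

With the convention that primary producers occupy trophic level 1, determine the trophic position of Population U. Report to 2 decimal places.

Population R: 1 + 1 = 2
Population S: 1 + (0.3×2 + 0.7×1) = 2.3
Population T: 1 + (0.26×1 + 0.63×1 + 0.11×2.3) = 2.143
Population U: 1 + (0.56×2.143 + 0.44×2) = 3.08008
Population V: 1 + 2.143 = 3.143
Population W: 1 + 3.143 = 4.143

3.08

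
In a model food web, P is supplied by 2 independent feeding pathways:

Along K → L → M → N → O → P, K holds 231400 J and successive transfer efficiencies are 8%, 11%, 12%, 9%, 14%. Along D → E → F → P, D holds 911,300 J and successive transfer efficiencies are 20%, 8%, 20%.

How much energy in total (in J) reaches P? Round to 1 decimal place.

Via K: 231400 × 0.08 × 0.11 × 0.12 × 0.09 × 0.14 = 3.07891584 J
Via D: 911300 × 0.2 × 0.08 × 0.2 = 2916.16 J
Total at P: 3.07891584 + 2916.16 = 2919.23891584 J

2919.2 J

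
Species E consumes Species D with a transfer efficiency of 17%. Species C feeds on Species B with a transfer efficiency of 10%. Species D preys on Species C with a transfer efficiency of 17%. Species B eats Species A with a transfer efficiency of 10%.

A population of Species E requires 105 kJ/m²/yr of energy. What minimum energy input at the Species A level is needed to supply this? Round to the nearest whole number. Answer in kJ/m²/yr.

363322 kJ/m²/yr

Cumulative transfer efficiency: 0.1 × 0.1 × 0.17 × 0.17 = 0.000289
Species A energy = 105 / 0.000289 = 363322 kJ/m²/yr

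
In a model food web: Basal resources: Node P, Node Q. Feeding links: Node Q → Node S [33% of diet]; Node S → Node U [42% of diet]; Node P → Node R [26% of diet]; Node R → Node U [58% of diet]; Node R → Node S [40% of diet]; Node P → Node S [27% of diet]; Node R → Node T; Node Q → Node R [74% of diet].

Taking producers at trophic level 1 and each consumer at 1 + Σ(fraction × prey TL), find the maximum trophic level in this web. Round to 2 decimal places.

Node R: 1 + (0.26×1 + 0.74×1) = 2
Node S: 1 + (0.4×2 + 0.33×1 + 0.27×1) = 2.4
Node T: 1 + 2 = 3
Node U: 1 + (0.42×2.4 + 0.58×2) = 3.168

3.17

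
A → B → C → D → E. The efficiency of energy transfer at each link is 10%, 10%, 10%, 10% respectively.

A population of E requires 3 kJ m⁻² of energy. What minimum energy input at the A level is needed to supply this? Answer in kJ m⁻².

30000 kJ m⁻²

Cumulative transfer efficiency: 0.1 × 0.1 × 0.1 × 0.1 = 0.0001
A energy = 3 / 0.0001 = 30000 kJ m⁻²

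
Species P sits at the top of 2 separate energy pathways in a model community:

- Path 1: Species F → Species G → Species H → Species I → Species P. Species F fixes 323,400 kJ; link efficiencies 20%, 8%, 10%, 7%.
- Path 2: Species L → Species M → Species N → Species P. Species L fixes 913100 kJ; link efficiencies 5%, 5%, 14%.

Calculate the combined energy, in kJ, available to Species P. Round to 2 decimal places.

355.81 kJ

Path 1: 323400 × 0.2 × 0.08 × 0.1 × 0.07 = 36.2208 kJ
Path 2: 913100 × 0.05 × 0.05 × 0.14 = 319.585 kJ
Total at Species P: 36.2208 + 319.585 = 355.8058 kJ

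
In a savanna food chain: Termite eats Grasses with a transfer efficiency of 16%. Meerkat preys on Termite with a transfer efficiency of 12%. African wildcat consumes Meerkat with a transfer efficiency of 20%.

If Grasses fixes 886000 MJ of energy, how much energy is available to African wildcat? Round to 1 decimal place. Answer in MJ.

3402.2 MJ

Termite: 886000 × 0.16 = 141760 MJ
Meerkat: 141760 × 0.12 = 17011.2 MJ
African wildcat: 17011.2 × 0.2 = 3402.24 MJ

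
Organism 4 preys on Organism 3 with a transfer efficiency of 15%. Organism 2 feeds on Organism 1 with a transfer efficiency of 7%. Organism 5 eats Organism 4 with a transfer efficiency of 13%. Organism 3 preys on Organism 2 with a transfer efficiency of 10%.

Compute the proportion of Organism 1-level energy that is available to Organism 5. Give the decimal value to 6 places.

Product of link efficiencies: 0.07 × 0.1 × 0.15 × 0.13 = 0.0001365

0.000137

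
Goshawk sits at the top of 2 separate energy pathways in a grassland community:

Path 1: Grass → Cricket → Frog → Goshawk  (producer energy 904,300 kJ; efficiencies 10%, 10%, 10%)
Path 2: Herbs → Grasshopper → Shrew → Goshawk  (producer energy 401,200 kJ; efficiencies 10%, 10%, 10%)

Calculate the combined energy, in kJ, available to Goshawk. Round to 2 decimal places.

Path 1: 904300 × 0.1 × 0.1 × 0.1 = 904.3 kJ
Path 2: 401200 × 0.1 × 0.1 × 0.1 = 401.2 kJ
Total at Goshawk: 904.3 + 401.2 = 1305.5 kJ

1305.50 kJ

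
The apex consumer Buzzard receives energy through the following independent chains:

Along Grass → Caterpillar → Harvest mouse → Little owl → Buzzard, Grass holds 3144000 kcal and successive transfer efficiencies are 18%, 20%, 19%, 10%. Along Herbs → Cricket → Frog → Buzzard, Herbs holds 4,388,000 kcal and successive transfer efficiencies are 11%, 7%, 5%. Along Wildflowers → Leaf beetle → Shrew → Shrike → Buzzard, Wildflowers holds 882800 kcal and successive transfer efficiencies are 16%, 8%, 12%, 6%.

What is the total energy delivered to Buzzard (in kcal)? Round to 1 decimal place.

3921.2 kcal

Via Grass: 3144000 × 0.18 × 0.2 × 0.19 × 0.1 = 2150.496 kcal
Via Herbs: 4388000 × 0.11 × 0.07 × 0.05 = 1689.38 kcal
Via Wildflowers: 882800 × 0.16 × 0.08 × 0.12 × 0.06 = 81.358848 kcal
Total at Buzzard: 2150.496 + 1689.38 + 81.358848 = 3921.234848 kcal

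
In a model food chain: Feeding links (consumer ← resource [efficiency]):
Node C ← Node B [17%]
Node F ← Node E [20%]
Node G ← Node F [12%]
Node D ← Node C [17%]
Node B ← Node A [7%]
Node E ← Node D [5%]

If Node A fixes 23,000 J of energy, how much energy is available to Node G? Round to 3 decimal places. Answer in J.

Node B: 23000 × 0.07 = 1610 J
Node C: 1610 × 0.17 = 273.7 J
Node D: 273.7 × 0.17 = 46.529 J
Node E: 46.529 × 0.05 = 2.32645 J
Node F: 2.32645 × 0.2 = 0.46529 J
Node G: 0.46529 × 0.12 = 0.0558348 J

0.056 J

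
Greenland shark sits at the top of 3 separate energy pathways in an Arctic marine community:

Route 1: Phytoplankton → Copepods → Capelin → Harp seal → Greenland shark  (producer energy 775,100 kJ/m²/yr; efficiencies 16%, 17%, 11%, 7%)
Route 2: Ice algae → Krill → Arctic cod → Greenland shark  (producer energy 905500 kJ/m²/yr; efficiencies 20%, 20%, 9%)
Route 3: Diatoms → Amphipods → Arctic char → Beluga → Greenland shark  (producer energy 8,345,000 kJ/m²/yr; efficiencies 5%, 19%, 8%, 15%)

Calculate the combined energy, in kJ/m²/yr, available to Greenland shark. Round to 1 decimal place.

4373.5 kJ/m²/yr

Route 1: 775100 × 0.16 × 0.17 × 0.11 × 0.07 = 162.336944 kJ/m²/yr
Route 2: 905500 × 0.2 × 0.2 × 0.09 = 3259.8 kJ/m²/yr
Route 3: 8345000 × 0.05 × 0.19 × 0.08 × 0.15 = 951.33 kJ/m²/yr
Total at Greenland shark: 162.336944 + 3259.8 + 951.33 = 4373.466944 kJ/m²/yr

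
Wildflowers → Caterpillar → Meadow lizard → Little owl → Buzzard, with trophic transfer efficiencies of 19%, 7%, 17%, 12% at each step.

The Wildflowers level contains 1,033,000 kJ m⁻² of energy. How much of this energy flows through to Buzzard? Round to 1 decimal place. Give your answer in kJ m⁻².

280.3 kJ m⁻²

Caterpillar: 1033000 × 0.19 = 196270 kJ m⁻²
Meadow lizard: 196270 × 0.07 = 13738.9 kJ m⁻²
Little owl: 13738.9 × 0.17 = 2335.613 kJ m⁻²
Buzzard: 2335.613 × 0.12 = 280.27356 kJ m⁻²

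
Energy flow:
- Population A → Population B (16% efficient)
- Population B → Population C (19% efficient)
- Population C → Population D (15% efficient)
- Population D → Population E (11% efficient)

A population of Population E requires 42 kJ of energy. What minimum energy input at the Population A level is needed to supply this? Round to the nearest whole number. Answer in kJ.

83732 kJ

Cumulative transfer efficiency: 0.16 × 0.19 × 0.15 × 0.11 = 0.0005016
Population A energy = 42 / 0.0005016 = 83732 kJ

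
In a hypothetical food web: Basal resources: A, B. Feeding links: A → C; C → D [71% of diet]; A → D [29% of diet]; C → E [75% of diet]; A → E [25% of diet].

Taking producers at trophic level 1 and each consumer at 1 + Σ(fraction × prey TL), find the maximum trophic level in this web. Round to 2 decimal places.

C: 1 + 1 = 2
D: 1 + (0.71×2 + 0.29×1) = 2.71
E: 1 + (0.75×2 + 0.25×1) = 2.75

2.75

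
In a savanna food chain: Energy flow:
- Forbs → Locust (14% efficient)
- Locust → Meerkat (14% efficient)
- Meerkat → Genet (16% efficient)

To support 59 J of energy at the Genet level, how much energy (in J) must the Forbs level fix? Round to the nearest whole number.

Cumulative transfer efficiency: 0.14 × 0.14 × 0.16 = 0.003136
Forbs energy = 59 / 0.003136 = 18814 J

18814 J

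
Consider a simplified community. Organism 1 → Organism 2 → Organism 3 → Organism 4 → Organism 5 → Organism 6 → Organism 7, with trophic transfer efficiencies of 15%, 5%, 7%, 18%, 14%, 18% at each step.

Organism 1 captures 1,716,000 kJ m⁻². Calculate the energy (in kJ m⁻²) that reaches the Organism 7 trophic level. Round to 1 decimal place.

Organism 2: 1716000 × 0.15 = 257400 kJ m⁻²
Organism 3: 257400 × 0.05 = 12870 kJ m⁻²
Organism 4: 12870 × 0.07 = 900.9 kJ m⁻²
Organism 5: 900.9 × 0.18 = 162.162 kJ m⁻²
Organism 6: 162.162 × 0.14 = 22.70268 kJ m⁻²
Organism 7: 22.70268 × 0.18 = 4.0864824 kJ m⁻²

4.1 kJ m⁻²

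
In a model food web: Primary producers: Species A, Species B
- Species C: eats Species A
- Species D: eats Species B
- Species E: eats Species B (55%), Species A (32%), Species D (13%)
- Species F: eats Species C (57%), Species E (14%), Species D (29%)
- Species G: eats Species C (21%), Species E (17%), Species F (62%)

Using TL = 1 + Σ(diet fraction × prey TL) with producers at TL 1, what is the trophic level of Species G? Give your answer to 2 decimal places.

3.65

Species C: 1 + 1 = 2
Species D: 1 + 1 = 2
Species E: 1 + (0.55×1 + 0.32×1 + 0.13×2) = 2.13
Species F: 1 + (0.57×2 + 0.14×2.13 + 0.29×2) = 3.0182
Species G: 1 + (0.21×2 + 0.17×2.13 + 0.62×3.0182) = 3.653384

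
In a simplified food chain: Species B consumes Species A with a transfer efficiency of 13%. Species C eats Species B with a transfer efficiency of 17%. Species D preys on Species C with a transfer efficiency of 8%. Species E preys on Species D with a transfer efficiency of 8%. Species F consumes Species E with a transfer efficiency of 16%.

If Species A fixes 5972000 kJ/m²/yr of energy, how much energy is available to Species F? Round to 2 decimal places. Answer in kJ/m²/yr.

135.15 kJ/m²/yr

Species B: 5972000 × 0.13 = 776360 kJ/m²/yr
Species C: 776360 × 0.17 = 131981.2 kJ/m²/yr
Species D: 131981.2 × 0.08 = 10558.496 kJ/m²/yr
Species E: 10558.496 × 0.08 = 844.67968 kJ/m²/yr
Species F: 844.67968 × 0.16 = 135.1487488 kJ/m²/yr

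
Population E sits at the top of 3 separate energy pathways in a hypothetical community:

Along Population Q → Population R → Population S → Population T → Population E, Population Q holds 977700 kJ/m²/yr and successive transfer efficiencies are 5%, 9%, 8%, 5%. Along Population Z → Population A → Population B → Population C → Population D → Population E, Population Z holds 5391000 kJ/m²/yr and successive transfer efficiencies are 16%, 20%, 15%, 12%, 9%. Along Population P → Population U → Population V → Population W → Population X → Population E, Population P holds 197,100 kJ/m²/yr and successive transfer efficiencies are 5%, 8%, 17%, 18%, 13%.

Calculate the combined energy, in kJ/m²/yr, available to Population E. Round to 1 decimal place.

300.2 kJ/m²/yr

Via Population Q: 977700 × 0.05 × 0.09 × 0.08 × 0.05 = 17.5986 kJ/m²/yr
Via Population Z: 5391000 × 0.16 × 0.2 × 0.15 × 0.12 × 0.09 = 279.46944 kJ/m²/yr
Via Population P: 197100 × 0.05 × 0.08 × 0.17 × 0.18 × 0.13 = 3.1362552 kJ/m²/yr
Total at Population E: 17.5986 + 279.46944 + 3.1362552 = 300.2042952 kJ/m²/yr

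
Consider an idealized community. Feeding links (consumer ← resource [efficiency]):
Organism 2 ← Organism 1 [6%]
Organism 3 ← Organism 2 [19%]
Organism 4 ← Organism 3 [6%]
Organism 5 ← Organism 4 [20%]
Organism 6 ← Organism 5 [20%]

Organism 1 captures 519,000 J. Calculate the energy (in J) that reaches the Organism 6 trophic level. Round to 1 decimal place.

14.2 J

Organism 2: 519000 × 0.06 = 31140 J
Organism 3: 31140 × 0.19 = 5916.6 J
Organism 4: 5916.6 × 0.06 = 354.996 J
Organism 5: 354.996 × 0.2 = 70.9992 J
Organism 6: 70.9992 × 0.2 = 14.19984 J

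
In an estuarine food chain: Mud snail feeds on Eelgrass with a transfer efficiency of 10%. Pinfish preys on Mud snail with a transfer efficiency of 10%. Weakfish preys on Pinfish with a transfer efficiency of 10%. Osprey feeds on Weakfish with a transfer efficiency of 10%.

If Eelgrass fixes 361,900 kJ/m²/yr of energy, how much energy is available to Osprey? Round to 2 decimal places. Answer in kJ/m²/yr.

36.19 kJ/m²/yr

Mud snail: 361900 × 0.1 = 36190 kJ/m²/yr
Pinfish: 36190 × 0.1 = 3619 kJ/m²/yr
Weakfish: 3619 × 0.1 = 361.9 kJ/m²/yr
Osprey: 361.9 × 0.1 = 36.19 kJ/m²/yr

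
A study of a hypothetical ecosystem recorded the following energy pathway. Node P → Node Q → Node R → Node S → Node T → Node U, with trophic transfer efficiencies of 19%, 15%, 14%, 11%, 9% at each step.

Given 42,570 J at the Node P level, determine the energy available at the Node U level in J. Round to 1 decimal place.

1.7 J

Node Q: 42570 × 0.19 = 8088.3 J
Node R: 8088.3 × 0.15 = 1213.245 J
Node S: 1213.245 × 0.14 = 169.8543 J
Node T: 169.8543 × 0.11 = 18.683973 J
Node U: 18.683973 × 0.09 = 1.68155757 J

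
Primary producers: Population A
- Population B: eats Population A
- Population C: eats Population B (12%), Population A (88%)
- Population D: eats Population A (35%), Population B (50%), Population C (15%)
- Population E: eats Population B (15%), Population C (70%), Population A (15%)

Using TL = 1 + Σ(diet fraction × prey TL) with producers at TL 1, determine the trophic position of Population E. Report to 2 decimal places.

Population B: 1 + 1 = 2
Population C: 1 + (0.12×2 + 0.88×1) = 2.12
Population D: 1 + (0.35×1 + 0.5×2 + 0.15×2.12) = 2.668
Population E: 1 + (0.15×2 + 0.7×2.12 + 0.15×1) = 2.934

2.93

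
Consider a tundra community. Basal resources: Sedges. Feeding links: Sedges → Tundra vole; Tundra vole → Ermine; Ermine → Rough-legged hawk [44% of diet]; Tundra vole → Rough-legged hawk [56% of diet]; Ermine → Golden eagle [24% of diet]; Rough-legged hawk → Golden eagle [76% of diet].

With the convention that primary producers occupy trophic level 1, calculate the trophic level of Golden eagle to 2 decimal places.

Tundra vole: 1 + 1 = 2
Ermine: 1 + 2 = 3
Rough-legged hawk: 1 + (0.44×3 + 0.56×2) = 3.44
Golden eagle: 1 + (0.24×3 + 0.76×3.44) = 4.3344

4.33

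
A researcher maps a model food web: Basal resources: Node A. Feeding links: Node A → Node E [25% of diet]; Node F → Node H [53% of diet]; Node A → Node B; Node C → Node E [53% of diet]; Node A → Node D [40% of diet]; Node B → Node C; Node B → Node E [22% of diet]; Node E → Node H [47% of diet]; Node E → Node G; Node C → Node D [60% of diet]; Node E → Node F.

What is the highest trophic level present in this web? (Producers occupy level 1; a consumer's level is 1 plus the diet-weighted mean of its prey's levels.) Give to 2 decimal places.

Node B: 1 + 1 = 2
Node C: 1 + 2 = 3
Node D: 1 + (0.6×3 + 0.4×1) = 3.2
Node E: 1 + (0.53×3 + 0.22×2 + 0.25×1) = 3.28
Node F: 1 + 3.28 = 4.28
Node G: 1 + 3.28 = 4.28
Node H: 1 + (0.47×3.28 + 0.53×4.28) = 4.81

4.81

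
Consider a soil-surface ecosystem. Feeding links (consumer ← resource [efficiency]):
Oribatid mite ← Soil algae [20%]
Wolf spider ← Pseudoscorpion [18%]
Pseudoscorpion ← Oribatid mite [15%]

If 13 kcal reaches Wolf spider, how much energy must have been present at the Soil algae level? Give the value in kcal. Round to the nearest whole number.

2407 kcal

Cumulative transfer efficiency: 0.2 × 0.15 × 0.18 = 0.0054
Soil algae energy = 13 / 0.0054 = 2407 kcal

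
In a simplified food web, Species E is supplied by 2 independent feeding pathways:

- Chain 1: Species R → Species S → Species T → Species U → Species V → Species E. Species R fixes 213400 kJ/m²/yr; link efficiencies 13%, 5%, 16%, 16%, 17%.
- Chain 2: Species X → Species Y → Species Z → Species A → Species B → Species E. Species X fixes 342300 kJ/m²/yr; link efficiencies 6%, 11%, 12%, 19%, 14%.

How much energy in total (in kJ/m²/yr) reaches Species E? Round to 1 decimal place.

Chain 1: 213400 × 0.13 × 0.05 × 0.16 × 0.16 × 0.17 = 6.0366592 kJ/m²/yr
Chain 2: 342300 × 0.06 × 0.11 × 0.12 × 0.19 × 0.14 = 7.21130256 kJ/m²/yr
Total at Species E: 6.0366592 + 7.21130256 = 13.24796176 kJ/m²/yr

13.2 kJ/m²/yr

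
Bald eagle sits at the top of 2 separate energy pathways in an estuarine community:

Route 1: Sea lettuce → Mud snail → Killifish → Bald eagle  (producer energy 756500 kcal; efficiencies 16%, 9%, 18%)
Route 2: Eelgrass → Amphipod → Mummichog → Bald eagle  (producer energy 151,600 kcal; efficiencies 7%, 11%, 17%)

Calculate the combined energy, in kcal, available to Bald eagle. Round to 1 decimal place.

Route 1: 756500 × 0.16 × 0.09 × 0.18 = 1960.848 kcal
Route 2: 151600 × 0.07 × 0.11 × 0.17 = 198.4444 kcal
Total at Bald eagle: 1960.848 + 198.4444 = 2159.2924 kcal

2159.3 kcal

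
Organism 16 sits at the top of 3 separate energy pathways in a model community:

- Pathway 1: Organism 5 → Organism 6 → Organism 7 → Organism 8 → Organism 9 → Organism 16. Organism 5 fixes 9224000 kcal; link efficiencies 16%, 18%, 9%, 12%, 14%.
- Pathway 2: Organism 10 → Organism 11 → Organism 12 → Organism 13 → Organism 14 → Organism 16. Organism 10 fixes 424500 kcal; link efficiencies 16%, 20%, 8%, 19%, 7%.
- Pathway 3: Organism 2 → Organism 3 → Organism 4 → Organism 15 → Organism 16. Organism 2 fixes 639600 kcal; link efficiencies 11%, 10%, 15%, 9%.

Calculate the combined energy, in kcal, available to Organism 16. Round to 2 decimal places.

Pathway 1: 9224000 × 0.16 × 0.18 × 0.09 × 0.12 × 0.14 = 401.6646144 kcal
Pathway 2: 424500 × 0.16 × 0.2 × 0.08 × 0.19 × 0.07 = 14.453376 kcal
Pathway 3: 639600 × 0.11 × 0.1 × 0.15 × 0.09 = 94.9806 kcal
Total at Organism 16: 401.6646144 + 14.453376 + 94.9806 = 511.0985904 kcal

511.10 kcal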